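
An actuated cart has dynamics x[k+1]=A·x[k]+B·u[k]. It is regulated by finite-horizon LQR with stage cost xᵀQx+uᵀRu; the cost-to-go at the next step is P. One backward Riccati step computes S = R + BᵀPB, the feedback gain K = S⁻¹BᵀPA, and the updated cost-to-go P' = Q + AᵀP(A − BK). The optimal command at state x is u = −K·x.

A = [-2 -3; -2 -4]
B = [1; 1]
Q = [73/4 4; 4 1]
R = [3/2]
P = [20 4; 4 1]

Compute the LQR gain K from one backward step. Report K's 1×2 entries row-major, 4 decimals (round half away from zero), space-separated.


BᵀP = [24.0000 5.0000]
S = R + BᵀPB = [3/2] + [29.0000] = [30.5000]
BᵀPA = [-58.0000 -92.0000]
K = S⁻¹·BᵀPA = [-1.9016 -3.0164]
A−BK = [-0.0984 0.0164; -0.0984 -0.9836]
AᵀP(A−BK) = [5.7049 9.0492; 9.0492 14.4918]
P' = Q + AᵀP(A−BK) = [23.9549 13.0492; 13.0492 15.4918]
tr(P') = 39.4467

-1.9016 -3.0164


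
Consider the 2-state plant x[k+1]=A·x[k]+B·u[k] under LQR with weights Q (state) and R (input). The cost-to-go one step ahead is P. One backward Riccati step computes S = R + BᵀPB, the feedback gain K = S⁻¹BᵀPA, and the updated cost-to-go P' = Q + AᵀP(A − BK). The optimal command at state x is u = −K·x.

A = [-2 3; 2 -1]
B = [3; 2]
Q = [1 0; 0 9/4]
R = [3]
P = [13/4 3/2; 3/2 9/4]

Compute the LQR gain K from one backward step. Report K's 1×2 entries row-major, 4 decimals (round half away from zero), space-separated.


BᵀP = [12.7500 9.0000]
S = R + BᵀPB = [3] + [56.2500] = [59.2500]
BᵀPA = [-7.5000 29.2500]
K = S⁻¹·BᵀPA = [-0.1266 0.4937]
A−BK = [-1.6203 1.5190; 2.2532 -1.9873]
AᵀP(A−BK) = [9.0506 -8.2975; -8.2975 8.0601]
P' = Q + AᵀP(A−BK) = [10.0506 -8.2975; -8.2975 10.3101]
tr(P') = 20.3608

-0.1266 0.4937


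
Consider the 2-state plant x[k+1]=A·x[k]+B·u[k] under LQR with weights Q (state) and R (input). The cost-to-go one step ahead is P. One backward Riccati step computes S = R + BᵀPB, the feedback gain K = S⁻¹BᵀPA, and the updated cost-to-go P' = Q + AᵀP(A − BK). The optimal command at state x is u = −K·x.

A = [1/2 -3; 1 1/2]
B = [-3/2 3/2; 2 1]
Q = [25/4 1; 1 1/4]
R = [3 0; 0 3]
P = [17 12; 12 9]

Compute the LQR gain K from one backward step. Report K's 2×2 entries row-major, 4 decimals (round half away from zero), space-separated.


0.0854 0.3693 0.5327 -1.1382

BᵀP = [-1.5000 0.0000; 37.5000 27.0000]
S = R + BᵀPB = [3 0; 0 3] + [2.2500 -2.2500; -2.2500 83.2500] = [5.2500 -2.2500; -2.2500 86.2500]
BᵀPA = [-0.7500 4.5000; 45.7500 -99.0000]
K = S⁻¹·BᵀPA = [0.0854 0.3693; 0.5327 -1.1382]
A−BK = [-0.1709 -0.7387; 0.2965 0.8995]
AᵀP(A−BK) = [0.9447 -1.6508; -1.6508 4.9070]
P' = Q + AᵀP(A−BK) = [7.1947 -0.6508; -0.6508 5.1570]
tr(P') = 12.3518


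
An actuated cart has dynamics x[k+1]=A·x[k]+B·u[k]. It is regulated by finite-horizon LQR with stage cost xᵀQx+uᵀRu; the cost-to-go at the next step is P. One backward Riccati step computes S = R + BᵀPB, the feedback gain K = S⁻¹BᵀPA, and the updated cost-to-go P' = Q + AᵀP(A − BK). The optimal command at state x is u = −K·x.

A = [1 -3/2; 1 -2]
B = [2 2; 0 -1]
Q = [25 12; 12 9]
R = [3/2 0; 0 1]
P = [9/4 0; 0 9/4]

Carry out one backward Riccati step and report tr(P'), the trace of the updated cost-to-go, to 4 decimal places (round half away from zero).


42.9690

BᵀP = [4.5000 0.0000; 4.5000 -2.2500]
S = R + BᵀPB = [3/2 0; 0 1] + [9.0000 9.0000; 9.0000 11.2500] = [10.5000 9.0000; 9.0000 12.2500]
BᵀPA = [4.5000 -6.7500; 2.2500 -2.2500]
K = S⁻¹·BᵀPA = [0.7323 -1.3110; -0.3543 0.7795]
A−BK = [0.2441 -0.4370; 0.6457 -1.2205]
AᵀP(A−BK) = [2.0020 -3.7293; -3.7293 6.9670]
P' = Q + AᵀP(A−BK) = [27.0020 8.2707; 8.2707 15.9670]
tr(P') = 42.9690


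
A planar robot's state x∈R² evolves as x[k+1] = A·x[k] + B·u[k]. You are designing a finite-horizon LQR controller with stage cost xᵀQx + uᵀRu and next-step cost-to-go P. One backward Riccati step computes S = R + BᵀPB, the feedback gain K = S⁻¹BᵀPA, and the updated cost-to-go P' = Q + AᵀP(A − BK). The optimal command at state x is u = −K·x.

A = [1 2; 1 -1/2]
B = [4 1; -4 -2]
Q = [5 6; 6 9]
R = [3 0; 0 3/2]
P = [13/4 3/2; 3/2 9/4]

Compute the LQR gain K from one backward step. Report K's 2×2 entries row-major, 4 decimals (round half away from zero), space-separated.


BᵀP = [7.0000 -3.0000; 0.2500 -3.0000]
S = R + BᵀPB = [3 0; 0 3/2] + [40.0000 13.0000; 13.0000 6.2500] = [43.0000 13.0000; 13.0000 7.7500]
BᵀPA = [4.0000 15.5000; -2.7500 2.0000]
K = S⁻¹·BᵀPA = [0.4064 0.5731; -1.0365 -0.7032]
A−BK = [0.4110 0.4110; 0.5525 0.3858]
AᵀP(A−BK) = [4.0240 3.3990; 3.3990 3.0865]
P' = Q + AᵀP(A−BK) = [9.0240 9.3990; 9.3990 12.0865]
tr(P') = 21.1104

0.4064 0.5731 -1.0365 -0.7032


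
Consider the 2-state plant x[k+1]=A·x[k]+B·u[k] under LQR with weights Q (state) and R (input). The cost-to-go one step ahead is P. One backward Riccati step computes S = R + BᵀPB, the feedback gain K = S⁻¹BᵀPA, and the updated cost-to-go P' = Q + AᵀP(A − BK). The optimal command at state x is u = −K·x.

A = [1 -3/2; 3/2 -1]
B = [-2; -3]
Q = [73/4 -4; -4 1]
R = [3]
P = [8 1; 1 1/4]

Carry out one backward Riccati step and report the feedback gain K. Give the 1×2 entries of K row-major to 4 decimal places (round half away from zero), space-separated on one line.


BᵀP = [-19.0000 -2.7500]
S = R + BᵀPB = [3] + [46.2500] = [49.2500]
BᵀPA = [-23.1250 31.2500]
K = S⁻¹·BᵀPA = [-0.4695 0.6345]
A−BK = [0.0609 -0.2310; 0.0914 0.9036]
AᵀP(A−BK) = [0.7043 -0.9518; -0.9518 1.4213]
P' = Q + AᵀP(A−BK) = [18.9543 -4.9518; -4.9518 2.4213]
tr(P') = 21.3756

-0.4695 0.6345


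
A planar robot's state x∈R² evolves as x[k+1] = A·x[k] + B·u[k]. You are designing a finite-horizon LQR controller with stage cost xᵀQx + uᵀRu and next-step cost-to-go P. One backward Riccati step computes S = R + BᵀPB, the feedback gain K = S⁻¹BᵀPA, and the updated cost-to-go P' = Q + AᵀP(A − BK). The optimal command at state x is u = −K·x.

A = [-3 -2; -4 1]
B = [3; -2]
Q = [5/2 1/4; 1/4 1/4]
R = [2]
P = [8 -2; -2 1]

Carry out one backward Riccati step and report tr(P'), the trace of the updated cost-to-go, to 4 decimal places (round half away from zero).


17.0833

BᵀP = [28.0000 -8.0000]
S = R + BᵀPB = [2] + [100.0000] = [102.0000]
BᵀPA = [-52.0000 -64.0000]
K = S⁻¹·BᵀPA = [-0.5098 -0.6275]
A−BK = [-1.4706 -0.1176; -5.0196 -0.2549]
AᵀP(A−BK) = [13.4902 1.3725; 1.3725 0.8431]
P' = Q + AᵀP(A−BK) = [15.9902 1.6225; 1.6225 1.0931]
tr(P') = 17.0833


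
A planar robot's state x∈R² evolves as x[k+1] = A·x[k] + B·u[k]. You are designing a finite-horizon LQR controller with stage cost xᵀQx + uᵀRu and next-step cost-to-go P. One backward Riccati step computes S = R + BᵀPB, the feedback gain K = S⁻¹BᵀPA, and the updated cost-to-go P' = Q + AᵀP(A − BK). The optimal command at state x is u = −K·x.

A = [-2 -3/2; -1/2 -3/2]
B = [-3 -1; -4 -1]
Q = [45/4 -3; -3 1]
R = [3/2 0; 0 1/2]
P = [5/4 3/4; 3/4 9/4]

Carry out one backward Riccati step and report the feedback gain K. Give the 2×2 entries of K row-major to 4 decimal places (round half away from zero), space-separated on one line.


0.1435 0.3130 0.5304 0.3391

BᵀP = [-6.7500 -11.2500; -2.0000 -3.0000]
S = R + BᵀPB = [3/2 0; 0 1/2] + [65.2500 18.0000; 18.0000 5.0000] = [66.7500 18.0000; 18.0000 5.5000]
BᵀPA = [19.1250 27.0000; 5.5000 7.5000]
K = S⁻¹·BᵀPA = [0.1435 0.3130; 0.5304 0.3391]
A−BK = [-1.0391 -0.2217; 0.6043 0.0913]
AᵀP(A−BK) = [1.4011 0.3978; 0.3978 0.2543]
P' = Q + AᵀP(A−BK) = [12.6511 -2.6022; -2.6022 1.2543]
tr(P') = 13.9054


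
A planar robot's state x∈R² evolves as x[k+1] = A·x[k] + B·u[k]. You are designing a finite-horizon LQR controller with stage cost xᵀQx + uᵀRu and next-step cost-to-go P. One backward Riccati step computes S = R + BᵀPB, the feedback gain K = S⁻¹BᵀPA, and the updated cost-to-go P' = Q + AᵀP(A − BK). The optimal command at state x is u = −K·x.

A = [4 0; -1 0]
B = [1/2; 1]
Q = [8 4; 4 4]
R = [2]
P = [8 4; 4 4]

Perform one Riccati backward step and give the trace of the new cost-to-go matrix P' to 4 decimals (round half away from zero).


55.6667

BᵀP = [8.0000 6.0000]
S = R + BᵀPB = [2] + [10.0000] = [12.0000]
BᵀPA = [26.0000 0.0000]
K = S⁻¹·BᵀPA = [2.1667 0.0000]
A−BK = [2.9167 0.0000; -3.1667 0.0000]
AᵀP(A−BK) = [43.6667 0.0000; 0.0000 0.0000]
P' = Q + AᵀP(A−BK) = [51.6667 4.0000; 4.0000 4.0000]
tr(P') = 55.6667


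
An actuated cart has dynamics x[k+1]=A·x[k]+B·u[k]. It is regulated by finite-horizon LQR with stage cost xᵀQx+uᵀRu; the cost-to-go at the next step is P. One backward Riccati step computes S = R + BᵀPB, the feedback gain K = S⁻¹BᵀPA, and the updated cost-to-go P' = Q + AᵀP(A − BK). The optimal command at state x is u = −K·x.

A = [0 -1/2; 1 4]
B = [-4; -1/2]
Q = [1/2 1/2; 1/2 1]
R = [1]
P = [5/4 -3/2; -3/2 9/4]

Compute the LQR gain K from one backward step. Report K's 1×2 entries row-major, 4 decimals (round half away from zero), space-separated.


0.3133 1.3896

BᵀP = [-4.2500 4.8750]
S = R + BᵀPB = [1] + [14.5625] = [15.5625]
BᵀPA = [4.8750 21.6250]
K = S⁻¹·BᵀPA = [0.3133 1.3896]
A−BK = [1.2530 5.0582; 1.1566 4.6948]
AᵀP(A−BK) = [0.7229 2.9759; 2.9759 12.2633]
P' = Q + AᵀP(A−BK) = [1.2229 3.4759; 3.4759 13.2633]
tr(P') = 14.4862


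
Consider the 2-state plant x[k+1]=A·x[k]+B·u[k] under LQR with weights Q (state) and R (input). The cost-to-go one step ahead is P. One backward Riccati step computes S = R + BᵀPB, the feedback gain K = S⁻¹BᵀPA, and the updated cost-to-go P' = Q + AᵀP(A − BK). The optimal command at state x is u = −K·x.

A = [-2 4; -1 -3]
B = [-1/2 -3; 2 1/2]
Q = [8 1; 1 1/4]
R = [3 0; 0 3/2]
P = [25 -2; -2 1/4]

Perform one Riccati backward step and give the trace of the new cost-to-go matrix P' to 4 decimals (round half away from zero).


12.1678

BᵀP = [-16.5000 1.5000; -76.0000 6.1250]
S = R + BᵀPB = [3 0; 0 3/2] + [11.2500 50.2500; 50.2500 231.0625] = [14.2500 50.2500; 50.2500 232.5625]
BᵀPA = [31.5000 -70.5000; 145.8750 -322.3750]
K = S⁻¹·BᵀPA = [-0.0057 -0.2488; 0.6285 -1.3324]
A−BK = [-0.1174 -0.1217; -1.3028 -1.8361]
AᵀP(A−BK) = [0.7497 -1.0449; -1.0449 3.1681]
P' = Q + AᵀP(A−BK) = [8.7497 -0.0449; -0.0449 3.4181]
tr(P') = 12.1678


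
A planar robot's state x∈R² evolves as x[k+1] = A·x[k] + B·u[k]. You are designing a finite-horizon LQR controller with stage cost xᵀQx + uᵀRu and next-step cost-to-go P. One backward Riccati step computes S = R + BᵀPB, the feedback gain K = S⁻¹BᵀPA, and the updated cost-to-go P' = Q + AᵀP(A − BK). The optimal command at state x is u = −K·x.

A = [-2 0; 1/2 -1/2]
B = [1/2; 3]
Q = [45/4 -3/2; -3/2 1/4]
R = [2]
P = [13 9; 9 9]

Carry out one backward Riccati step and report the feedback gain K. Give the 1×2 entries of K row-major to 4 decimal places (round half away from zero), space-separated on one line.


BᵀP = [33.5000 31.5000]
S = R + BᵀPB = [2] + [111.2500] = [113.2500]
BᵀPA = [-51.2500 -15.7500]
K = S⁻¹·BᵀPA = [-0.4525 -0.1391]
A−BK = [-1.7737 0.0695; 1.8576 -0.0828]
AᵀP(A−BK) = [13.0574 -0.3775; -0.3775 0.0596]
P' = Q + AᵀP(A−BK) = [24.3074 -1.8775; -1.8775 0.3096]
tr(P') = 24.6170

-0.4525 -0.1391


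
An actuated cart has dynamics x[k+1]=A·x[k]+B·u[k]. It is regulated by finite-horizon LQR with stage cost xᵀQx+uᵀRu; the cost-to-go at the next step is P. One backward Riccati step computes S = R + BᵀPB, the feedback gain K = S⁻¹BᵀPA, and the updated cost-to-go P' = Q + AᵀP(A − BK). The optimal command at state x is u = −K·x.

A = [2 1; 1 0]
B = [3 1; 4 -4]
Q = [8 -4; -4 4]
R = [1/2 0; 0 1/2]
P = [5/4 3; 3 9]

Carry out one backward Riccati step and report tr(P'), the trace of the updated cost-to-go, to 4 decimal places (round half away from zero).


BᵀP = [15.7500 45.0000; -10.7500 -33.0000]
S = R + BᵀPB = [1/2 0; 0 1/2] + [227.2500 -164.2500; -164.2500 121.2500] = [227.7500 -164.2500; -164.2500 121.7500]
BᵀPA = [76.5000 15.7500; -54.5000 -10.7500]
K = S⁻¹·BᵀPA = [0.4827 0.2024; 0.2035 0.1847]
A−BK = [0.3484 0.2082; -0.1166 -0.0706]
AᵀP(A−BK) = [0.1676 0.0858; 0.0858 0.0484]
P' = Q + AᵀP(A−BK) = [8.1676 -3.9142; -3.9142 4.0484]
tr(P') = 12.2159

12.2159


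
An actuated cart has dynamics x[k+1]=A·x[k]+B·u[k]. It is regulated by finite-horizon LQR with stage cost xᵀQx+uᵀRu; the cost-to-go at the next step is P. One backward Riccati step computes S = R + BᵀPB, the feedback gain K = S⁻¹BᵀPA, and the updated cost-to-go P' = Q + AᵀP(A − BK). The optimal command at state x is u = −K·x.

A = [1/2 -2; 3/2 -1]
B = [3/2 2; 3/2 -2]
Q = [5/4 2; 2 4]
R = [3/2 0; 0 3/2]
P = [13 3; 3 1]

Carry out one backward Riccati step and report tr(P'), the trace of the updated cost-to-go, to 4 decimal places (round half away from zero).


7.1898

BᵀP = [24.0000 6.0000; 20.0000 4.0000]
S = R + BᵀPB = [3/2 0; 0 3/2] + [45.0000 36.0000; 36.0000 32.0000] = [46.5000 36.0000; 36.0000 33.5000]
BᵀPA = [21.0000 -54.0000; 16.0000 -44.0000]
K = S⁻¹·BᵀPA = [0.4871 -0.8596; -0.0458 -0.3897]
A−BK = [-0.1390 0.0688; 0.6777 -0.4900]
AᵀP(A−BK) = [0.5043 -0.7135; -0.7135 1.4355]
P' = Q + AᵀP(A−BK) = [1.7543 1.2865; 1.2865 5.4355]
tr(P') = 7.1898


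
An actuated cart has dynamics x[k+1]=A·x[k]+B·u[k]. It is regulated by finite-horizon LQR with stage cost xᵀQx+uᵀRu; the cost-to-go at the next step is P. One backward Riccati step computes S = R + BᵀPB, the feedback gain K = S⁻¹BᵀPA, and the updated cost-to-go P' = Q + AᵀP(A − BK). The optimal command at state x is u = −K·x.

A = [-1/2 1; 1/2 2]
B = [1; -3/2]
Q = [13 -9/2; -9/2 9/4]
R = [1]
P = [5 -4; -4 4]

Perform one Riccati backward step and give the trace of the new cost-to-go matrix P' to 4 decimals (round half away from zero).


17.4167

BᵀP = [11.0000 -10.0000]
S = R + BᵀPB = [1] + [26.0000] = [27.0000]
BᵀPA = [-10.5000 -9.0000]
K = S⁻¹·BᵀPA = [-0.3889 -0.3333]
A−BK = [-0.1111 1.3333; -0.0833 1.5000]
AᵀP(A−BK) = [0.1667 0.0000; 0.0000 2.0000]
P' = Q + AᵀP(A−BK) = [13.1667 -4.5000; -4.5000 4.2500]
tr(P') = 17.4167


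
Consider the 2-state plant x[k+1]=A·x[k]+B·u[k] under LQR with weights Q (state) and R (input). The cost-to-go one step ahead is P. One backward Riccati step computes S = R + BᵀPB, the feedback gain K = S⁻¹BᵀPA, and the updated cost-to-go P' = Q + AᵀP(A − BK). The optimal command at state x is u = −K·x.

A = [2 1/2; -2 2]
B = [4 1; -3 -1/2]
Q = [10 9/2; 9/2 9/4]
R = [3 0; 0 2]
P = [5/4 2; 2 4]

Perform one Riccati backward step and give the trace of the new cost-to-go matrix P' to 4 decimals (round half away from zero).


27.3474

BᵀP = [-1.0000 -4.0000; 0.2500 0.0000]
S = R + BᵀPB = [3 0; 0 2] + [8.0000 1.0000; 1.0000 0.2500] = [11.0000 1.0000; 1.0000 2.2500]
BᵀPA = [6.0000 -8.5000; 0.5000 0.1250]
K = S⁻¹·BᵀPA = [0.5474 -0.8105; -0.0211 0.4158]
A−BK = [-0.1684 3.3263; -0.3684 -0.2237]
AᵀP(A−BK) = [1.7263 -4.0947; -4.0947 13.3711]
P' = Q + AᵀP(A−BK) = [11.7263 0.4053; 0.4053 15.6211]
tr(P') = 27.3474


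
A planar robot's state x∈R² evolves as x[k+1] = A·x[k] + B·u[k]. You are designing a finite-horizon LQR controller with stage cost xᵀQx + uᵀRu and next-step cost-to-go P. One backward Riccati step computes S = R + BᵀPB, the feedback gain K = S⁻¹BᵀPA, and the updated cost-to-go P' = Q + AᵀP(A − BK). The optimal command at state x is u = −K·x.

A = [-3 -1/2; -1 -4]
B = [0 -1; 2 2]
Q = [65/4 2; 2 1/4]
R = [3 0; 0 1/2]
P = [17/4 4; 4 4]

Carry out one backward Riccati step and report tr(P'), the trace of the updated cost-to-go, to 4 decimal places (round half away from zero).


34.0798

BᵀP = [8.0000 8.0000; 3.7500 4.0000]
S = R + BᵀPB = [3 0; 0 1/2] + [16.0000 8.0000; 8.0000 4.2500] = [19.0000 8.0000; 8.0000 4.7500]
BᵀPA = [-32.0000 -36.0000; -15.2500 -17.8750]
K = S⁻¹·BᵀPA = [-1.1429 -1.0667; -1.2857 -1.9667]
A−BK = [-4.2857 -2.4667; 3.8571 2.0667]
AᵀP(A−BK) = [10.0714 8.2500; 8.2500 7.5083]
P' = Q + AᵀP(A−BK) = [26.3214 10.2500; 10.2500 7.7583]
tr(P') = 34.0798


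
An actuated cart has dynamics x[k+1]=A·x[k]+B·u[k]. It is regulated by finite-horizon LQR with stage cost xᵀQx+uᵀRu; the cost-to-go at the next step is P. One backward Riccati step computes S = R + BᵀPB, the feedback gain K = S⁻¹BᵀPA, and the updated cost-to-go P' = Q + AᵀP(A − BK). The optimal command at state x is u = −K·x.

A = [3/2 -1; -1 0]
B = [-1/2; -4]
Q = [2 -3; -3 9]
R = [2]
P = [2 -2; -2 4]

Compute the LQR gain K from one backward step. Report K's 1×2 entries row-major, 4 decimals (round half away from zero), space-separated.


BᵀP = [7.0000 -15.0000]
S = R + BᵀPB = [2] + [56.5000] = [58.5000]
BᵀPA = [25.5000 -7.0000]
K = S⁻¹·BᵀPA = [0.4359 -0.1197]
A−BK = [1.7179 -1.0598; 0.7436 -0.4786]
AᵀP(A−BK) = [3.3846 -1.9487; -1.9487 1.1624]
P' = Q + AᵀP(A−BK) = [5.3846 -4.9487; -4.9487 10.1624]
tr(P') = 15.5470

0.4359 -0.1197


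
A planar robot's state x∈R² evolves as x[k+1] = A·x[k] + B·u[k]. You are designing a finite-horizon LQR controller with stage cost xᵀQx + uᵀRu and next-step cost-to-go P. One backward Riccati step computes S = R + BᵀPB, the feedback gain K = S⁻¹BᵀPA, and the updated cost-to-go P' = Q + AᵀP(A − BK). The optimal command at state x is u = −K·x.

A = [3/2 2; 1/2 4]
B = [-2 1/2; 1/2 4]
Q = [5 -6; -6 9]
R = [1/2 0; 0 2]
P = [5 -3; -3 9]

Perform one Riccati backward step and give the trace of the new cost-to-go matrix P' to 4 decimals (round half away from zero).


16.8825

BᵀP = [-11.5000 10.5000; -9.5000 34.5000]
S = R + BᵀPB = [1/2 0; 0 2] + [28.2500 36.2500; 36.2500 133.2500] = [28.7500 36.2500; 36.2500 135.2500]
BᵀPA = [-12.0000 19.0000; 3.0000 119.0000]
K = S⁻¹·BᵀPA = [-0.6727 -0.6774; 0.2025 1.0614]
A−BK = [0.0534 0.1144; 0.0264 0.0930]
AᵀP(A−BK) = [0.3203 0.6864; 0.6864 2.5622]
P' = Q + AᵀP(A−BK) = [5.3203 -5.3136; -5.3136 11.5622]
tr(P') = 16.8825


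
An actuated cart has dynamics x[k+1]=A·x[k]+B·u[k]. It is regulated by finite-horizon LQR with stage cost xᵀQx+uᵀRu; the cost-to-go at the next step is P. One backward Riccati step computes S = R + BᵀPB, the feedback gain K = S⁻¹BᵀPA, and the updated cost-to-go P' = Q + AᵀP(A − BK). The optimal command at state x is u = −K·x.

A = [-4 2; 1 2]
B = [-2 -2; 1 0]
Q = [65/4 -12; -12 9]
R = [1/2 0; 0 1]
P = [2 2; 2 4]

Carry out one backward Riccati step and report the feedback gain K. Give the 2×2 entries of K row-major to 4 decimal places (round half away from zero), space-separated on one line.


BᵀP = [-2.0000 0.0000; -4.0000 -4.0000]
S = R + BᵀPB = [1/2 0; 0 1] + [4.0000 4.0000; 4.0000 8.0000] = [4.5000 4.0000; 4.0000 9.0000]
BᵀPA = [8.0000 -4.0000; 12.0000 -16.0000]
K = S⁻¹·BᵀPA = [0.9796 1.1429; 0.8980 -2.2857]
A−BK = [-0.2449 -0.2857; 0.0204 0.8571]
AᵀP(A−BK) = [1.3878 -1.7143; -1.7143 8.0000]
P' = Q + AᵀP(A−BK) = [17.6378 -13.7143; -13.7143 17.0000]
tr(P') = 34.6378

0.9796 1.1429 0.8980 -2.2857


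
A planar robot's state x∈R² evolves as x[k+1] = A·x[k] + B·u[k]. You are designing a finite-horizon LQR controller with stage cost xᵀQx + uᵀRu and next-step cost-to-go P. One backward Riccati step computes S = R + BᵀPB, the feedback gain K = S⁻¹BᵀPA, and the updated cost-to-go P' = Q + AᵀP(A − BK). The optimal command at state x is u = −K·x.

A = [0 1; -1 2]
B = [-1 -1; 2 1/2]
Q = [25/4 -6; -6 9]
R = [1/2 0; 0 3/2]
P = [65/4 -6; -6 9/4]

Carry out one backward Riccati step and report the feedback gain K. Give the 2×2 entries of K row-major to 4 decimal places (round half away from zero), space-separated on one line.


BᵀP = [-28.2500 10.5000; -19.2500 7.1250]
S = R + BᵀPB = [1/2 0; 0 3/2] + [49.2500 33.5000; 33.5000 22.8125] = [49.7500 33.5000; 33.5000 24.3125]
BᵀPA = [-10.5000 -7.2500; -7.1250 -5.0000]
K = S⁻¹·BᵀPA = [-0.1901 -0.1004; -0.0311 -0.0673]
A−BK = [-0.2212 0.8323; -0.6043 2.2345]
AᵀP(A−BK) = [0.0322 -0.0338; -0.0338 0.1855]
P' = Q + AᵀP(A−BK) = [6.2822 -6.0338; -6.0338 9.1855]
tr(P') = 15.4677

-0.1901 -0.1004 -0.0311 -0.0673


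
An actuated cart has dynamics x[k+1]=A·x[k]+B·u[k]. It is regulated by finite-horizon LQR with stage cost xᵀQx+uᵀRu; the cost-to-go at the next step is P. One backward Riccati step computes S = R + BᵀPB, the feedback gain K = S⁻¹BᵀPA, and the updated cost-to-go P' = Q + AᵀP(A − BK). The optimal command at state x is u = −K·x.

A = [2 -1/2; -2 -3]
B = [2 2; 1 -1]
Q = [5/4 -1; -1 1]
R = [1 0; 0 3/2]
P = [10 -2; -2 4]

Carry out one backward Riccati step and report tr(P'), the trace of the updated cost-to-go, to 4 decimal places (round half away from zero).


BᵀP = [18.0000 0.0000; 22.0000 -8.0000]
S = R + BᵀPB = [1 0; 0 3/2] + [36.0000 36.0000; 36.0000 52.0000] = [37.0000 36.0000; 36.0000 53.5000]
BᵀPA = [36.0000 -9.0000; 60.0000 13.0000]
K = S⁻¹·BᵀPA = [-0.3424 -1.3892; 1.3519 1.1778]
A−BK = [-0.0190 -0.0772; -0.3058 -0.4331]
AᵀP(A−BK) = [3.2129 3.3446; 3.3446 4.6865]
P' = Q + AᵀP(A−BK) = [4.4629 2.3446; 2.3446 5.6865]
tr(P') = 10.1494

10.1494


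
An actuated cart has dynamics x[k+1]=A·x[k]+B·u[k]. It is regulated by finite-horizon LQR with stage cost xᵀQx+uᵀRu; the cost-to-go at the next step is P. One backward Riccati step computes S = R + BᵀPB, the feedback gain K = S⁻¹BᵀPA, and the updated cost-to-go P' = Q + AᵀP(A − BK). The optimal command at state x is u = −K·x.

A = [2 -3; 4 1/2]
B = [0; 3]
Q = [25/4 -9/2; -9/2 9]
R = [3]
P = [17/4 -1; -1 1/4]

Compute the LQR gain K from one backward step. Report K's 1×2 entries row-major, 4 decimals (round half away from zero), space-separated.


-0.5714 1.7857

BᵀP = [-3.0000 0.7500]
S = R + BᵀPB = [3] + [2.2500] = [5.2500]
BᵀPA = [-3.0000 9.3750]
K = S⁻¹·BᵀPA = [-0.5714 1.7857]
A−BK = [2.0000 -3.0000; 5.7143 -4.8571]
AᵀP(A−BK) = [3.2857 -8.6429; -8.6429 24.5714]
P' = Q + AᵀP(A−BK) = [9.5357 -13.1429; -13.1429 33.5714]
tr(P') = 43.1071


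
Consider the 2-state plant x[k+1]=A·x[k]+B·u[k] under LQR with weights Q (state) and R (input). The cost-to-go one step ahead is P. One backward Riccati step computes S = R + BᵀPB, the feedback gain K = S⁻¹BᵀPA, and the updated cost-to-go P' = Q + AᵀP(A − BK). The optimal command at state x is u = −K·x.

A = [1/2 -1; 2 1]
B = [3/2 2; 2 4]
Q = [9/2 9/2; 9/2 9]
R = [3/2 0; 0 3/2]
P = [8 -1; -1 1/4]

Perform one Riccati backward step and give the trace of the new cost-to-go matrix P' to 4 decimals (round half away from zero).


BᵀP = [10.0000 -1.0000; 12.0000 -1.0000]
S = R + BᵀPB = [3/2 0; 0 3/2] + [13.0000 16.0000; 16.0000 20.0000] = [14.5000 16.0000; 16.0000 21.5000]
BᵀPA = [3.0000 -11.0000; 4.0000 -13.0000]
K = S⁻¹·BᵀPA = [0.0090 -0.5112; 0.1794 -0.2242]
A−BK = [0.1278 0.2152; 1.2646 2.9193]
AᵀP(A−BK) = [0.2556 0.4305; 0.4305 1.7119]
P' = Q + AᵀP(A−BK) = [4.7556 4.9305; 4.9305 10.7119]
tr(P') = 15.4675

15.4675


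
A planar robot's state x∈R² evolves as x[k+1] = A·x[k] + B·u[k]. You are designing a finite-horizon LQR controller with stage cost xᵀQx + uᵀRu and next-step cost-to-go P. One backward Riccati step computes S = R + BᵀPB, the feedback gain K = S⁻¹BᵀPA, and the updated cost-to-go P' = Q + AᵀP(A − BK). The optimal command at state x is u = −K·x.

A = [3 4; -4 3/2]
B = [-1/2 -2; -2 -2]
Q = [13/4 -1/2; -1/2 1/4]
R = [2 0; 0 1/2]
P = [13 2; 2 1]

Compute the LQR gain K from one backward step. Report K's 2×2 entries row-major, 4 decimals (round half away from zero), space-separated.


BᵀP = [-10.5000 -3.0000; -30.0000 -6.0000]
S = R + BᵀPB = [2 0; 0 1/2] + [11.2500 27.0000; 27.0000 72.0000] = [13.2500 27.0000; 27.0000 72.5000]
BᵀPA = [-19.5000 -46.5000; -66.0000 -129.0000]
K = S⁻¹·BᵀPA = [1.5899 0.4825; -1.5024 -1.9590]
A−BK = [0.7901 0.3233; -3.8251 -1.4530]
AᵀP(A−BK) = [16.8419 7.1149; 7.1149 3.9753]
P' = Q + AᵀP(A−BK) = [20.0919 6.6149; 6.6149 4.2253]
tr(P') = 24.3172

1.5899 0.4825 -1.5024 -1.9590


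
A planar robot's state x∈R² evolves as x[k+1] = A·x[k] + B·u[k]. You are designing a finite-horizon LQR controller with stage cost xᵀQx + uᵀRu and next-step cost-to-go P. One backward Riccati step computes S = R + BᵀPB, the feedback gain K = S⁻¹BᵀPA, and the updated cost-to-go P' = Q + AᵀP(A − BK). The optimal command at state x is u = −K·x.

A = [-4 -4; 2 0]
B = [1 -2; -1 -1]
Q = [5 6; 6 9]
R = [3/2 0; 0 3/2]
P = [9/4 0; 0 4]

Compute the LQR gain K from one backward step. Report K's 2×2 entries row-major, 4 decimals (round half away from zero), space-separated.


-2.1538 -1.0836 0.6154 1.2040

BᵀP = [2.2500 -4.0000; -4.5000 -4.0000]
S = R + BᵀPB = [3/2 0; 0 3/2] + [6.2500 -0.5000; -0.5000 13.0000] = [7.7500 -0.5000; -0.5000 14.5000]
BᵀPA = [-17.0000 -9.0000; 10.0000 18.0000]
K = S⁻¹·BᵀPA = [-2.1538 -1.0836; 0.6154 1.2040]
A−BK = [-0.6154 -0.5084; 0.4615 0.1204]
AᵀP(A−BK) = [9.2308 5.5385; 5.5385 4.5753]
P' = Q + AᵀP(A−BK) = [14.2308 11.5385; 11.5385 13.5753]
tr(P') = 27.8060


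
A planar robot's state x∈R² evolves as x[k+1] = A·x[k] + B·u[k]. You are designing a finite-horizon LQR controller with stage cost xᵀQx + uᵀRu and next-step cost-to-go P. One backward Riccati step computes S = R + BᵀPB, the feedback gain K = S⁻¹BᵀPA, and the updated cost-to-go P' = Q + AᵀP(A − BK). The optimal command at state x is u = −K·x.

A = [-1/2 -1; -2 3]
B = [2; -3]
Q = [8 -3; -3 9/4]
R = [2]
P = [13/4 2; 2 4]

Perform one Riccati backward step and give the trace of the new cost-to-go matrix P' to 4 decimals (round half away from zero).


BᵀP = [0.5000 -8.0000]
S = R + BᵀPB = [2] + [25.0000] = [27.0000]
BᵀPA = [15.7500 -24.5000]
K = S⁻¹·BᵀPA = [0.5833 -0.9074]
A−BK = [-1.6667 0.8148; -0.2500 0.2778]
AᵀP(A−BK) = [11.6250 -7.0833; -7.0833 5.0185]
P' = Q + AᵀP(A−BK) = [19.6250 -10.0833; -10.0833 7.2685]
tr(P') = 26.8935

26.8935


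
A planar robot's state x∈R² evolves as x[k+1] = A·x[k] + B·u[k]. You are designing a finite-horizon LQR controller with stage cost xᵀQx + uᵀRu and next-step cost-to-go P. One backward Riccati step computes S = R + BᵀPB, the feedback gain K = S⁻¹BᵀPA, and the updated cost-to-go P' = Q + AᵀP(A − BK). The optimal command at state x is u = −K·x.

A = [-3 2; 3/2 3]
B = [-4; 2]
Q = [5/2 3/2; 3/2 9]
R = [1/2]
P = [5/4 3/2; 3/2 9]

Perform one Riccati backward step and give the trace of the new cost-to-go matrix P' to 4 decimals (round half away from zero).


BᵀP = [-2.0000 12.0000]
S = R + BᵀPB = [1/2] + [32.0000] = [32.5000]
BᵀPA = [24.0000 32.0000]
K = S⁻¹·BᵀPA = [0.7385 0.9846]
A−BK = [-0.0462 5.9385; 0.0231 1.0308]
AᵀP(A−BK) = [0.2769 0.3692; 0.3692 72.4923]
P' = Q + AᵀP(A−BK) = [2.7769 1.8692; 1.8692 81.4923]
tr(P') = 84.2692

84.2692


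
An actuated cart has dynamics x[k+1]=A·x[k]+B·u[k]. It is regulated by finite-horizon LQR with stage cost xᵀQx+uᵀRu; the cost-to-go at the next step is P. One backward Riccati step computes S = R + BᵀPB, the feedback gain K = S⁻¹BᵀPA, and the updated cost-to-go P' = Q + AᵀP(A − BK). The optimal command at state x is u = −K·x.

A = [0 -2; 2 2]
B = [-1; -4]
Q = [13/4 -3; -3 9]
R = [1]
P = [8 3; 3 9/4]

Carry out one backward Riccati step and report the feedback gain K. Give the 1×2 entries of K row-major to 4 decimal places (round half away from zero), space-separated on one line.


BᵀP = [-20.0000 -12.0000]
S = R + BᵀPB = [1] + [68.0000] = [69.0000]
BᵀPA = [-24.0000 16.0000]
K = S⁻¹·BᵀPA = [-0.3478 0.2319]
A−BK = [-0.3478 -1.7681; 0.6087 2.9275]
AᵀP(A−BK) = [0.6522 2.5652; 2.5652 13.2899]
P' = Q + AᵀP(A−BK) = [3.9022 -0.4348; -0.4348 22.2899]
tr(P') = 26.1920

-0.3478 0.2319


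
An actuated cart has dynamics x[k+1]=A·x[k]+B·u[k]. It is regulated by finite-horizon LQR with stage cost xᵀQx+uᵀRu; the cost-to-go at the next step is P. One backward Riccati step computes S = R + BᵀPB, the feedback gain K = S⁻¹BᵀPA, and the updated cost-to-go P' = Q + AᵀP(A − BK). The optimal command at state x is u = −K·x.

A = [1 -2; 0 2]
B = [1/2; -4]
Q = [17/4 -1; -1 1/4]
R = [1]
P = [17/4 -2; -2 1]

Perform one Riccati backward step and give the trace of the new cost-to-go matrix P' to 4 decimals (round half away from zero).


BᵀP = [10.1250 -5.0000]
S = R + BᵀPB = [1] + [25.0625] = [26.0625]
BᵀPA = [10.1250 -30.2500]
K = S⁻¹·BᵀPA = [0.3885 -1.1607]
A−BK = [0.8058 -1.4197; 1.5540 -2.6427]
AᵀP(A−BK) = [0.3165 -0.7482; -0.7482 1.8897]
P' = Q + AᵀP(A−BK) = [4.5665 -1.7482; -1.7482 2.1397]
tr(P') = 6.7062

6.7062


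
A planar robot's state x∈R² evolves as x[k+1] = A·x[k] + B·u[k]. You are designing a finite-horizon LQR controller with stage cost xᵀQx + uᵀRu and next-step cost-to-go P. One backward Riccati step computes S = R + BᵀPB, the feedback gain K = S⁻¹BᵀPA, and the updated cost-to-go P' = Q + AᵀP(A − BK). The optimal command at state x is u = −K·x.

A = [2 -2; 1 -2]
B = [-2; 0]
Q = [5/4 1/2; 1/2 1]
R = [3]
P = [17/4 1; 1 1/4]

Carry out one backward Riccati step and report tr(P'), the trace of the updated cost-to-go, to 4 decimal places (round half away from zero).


9.4000

BᵀP = [-8.5000 -2.0000]
S = R + BᵀPB = [3] + [17.0000] = [20.0000]
BᵀPA = [-19.0000 21.0000]
K = S⁻¹·BᵀPA = [-0.9500 1.0500]
A−BK = [0.1000 0.1000; 1.0000 -2.0000]
AᵀP(A−BK) = [3.2000 -3.5500; -3.5500 3.9500]
P' = Q + AᵀP(A−BK) = [4.4500 -3.0500; -3.0500 4.9500]
tr(P') = 9.4000


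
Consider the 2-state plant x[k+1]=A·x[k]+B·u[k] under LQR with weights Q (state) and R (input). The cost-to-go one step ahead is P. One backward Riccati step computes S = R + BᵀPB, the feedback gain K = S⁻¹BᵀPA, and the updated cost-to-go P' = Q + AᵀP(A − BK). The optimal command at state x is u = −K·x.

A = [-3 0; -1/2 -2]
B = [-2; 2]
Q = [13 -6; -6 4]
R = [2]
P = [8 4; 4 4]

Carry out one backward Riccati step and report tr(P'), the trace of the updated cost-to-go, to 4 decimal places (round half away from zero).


BᵀP = [-8.0000 0.0000]
S = R + BᵀPB = [2] + [16.0000] = [18.0000]
BᵀPA = [24.0000 0.0000]
K = S⁻¹·BᵀPA = [1.3333 0.0000]
A−BK = [-0.3333 0.0000; -3.1667 -2.0000]
AᵀP(A−BK) = [53.0000 28.0000; 28.0000 16.0000]
P' = Q + AᵀP(A−BK) = [66.0000 22.0000; 22.0000 20.0000]
tr(P') = 86.0000

86.0000


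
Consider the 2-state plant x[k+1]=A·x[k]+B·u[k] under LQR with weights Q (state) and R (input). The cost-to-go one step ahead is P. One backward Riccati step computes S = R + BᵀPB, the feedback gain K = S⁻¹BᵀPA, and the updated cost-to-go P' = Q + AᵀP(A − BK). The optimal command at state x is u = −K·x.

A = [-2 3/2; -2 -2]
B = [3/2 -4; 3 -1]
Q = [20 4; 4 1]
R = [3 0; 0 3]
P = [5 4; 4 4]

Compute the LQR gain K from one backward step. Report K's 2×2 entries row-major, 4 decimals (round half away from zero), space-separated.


-0.4553 -0.4001 0.3722 -0.2892

BᵀP = [19.5000 18.0000; -24.0000 -20.0000]
S = R + BᵀPB = [3 0; 0 3] + [83.2500 -96.0000; -96.0000 116.0000] = [86.2500 -96.0000; -96.0000 119.0000]
BᵀPA = [-75.0000 -6.7500; 88.0000 4.0000]
K = S⁻¹·BᵀPA = [-0.4553 -0.4001; 0.3722 -0.2892]
A−BK = [0.1718 0.9435; -0.2620 -1.0888]
AᵀP(A−BK) = [1.0995 0.4381; 0.4381 1.7058]
P' = Q + AᵀP(A−BK) = [21.0995 4.4381; 4.4381 2.7058]
tr(P') = 23.8053


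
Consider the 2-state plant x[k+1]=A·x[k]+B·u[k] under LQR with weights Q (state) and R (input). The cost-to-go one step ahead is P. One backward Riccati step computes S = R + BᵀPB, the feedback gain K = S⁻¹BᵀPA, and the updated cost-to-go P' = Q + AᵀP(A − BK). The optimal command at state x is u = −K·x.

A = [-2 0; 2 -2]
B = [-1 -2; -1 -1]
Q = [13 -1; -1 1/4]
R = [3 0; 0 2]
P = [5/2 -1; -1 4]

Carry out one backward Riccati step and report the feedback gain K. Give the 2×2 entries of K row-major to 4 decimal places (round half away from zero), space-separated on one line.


-1.1111 0.8889 0.8889 -0.1111

BᵀP = [-1.5000 -3.0000; -4.0000 -2.0000]
S = R + BᵀPB = [3 0; 0 2] + [4.5000 6.0000; 6.0000 10.0000] = [7.5000 6.0000; 6.0000 12.0000]
BᵀPA = [-3.0000 6.0000; 4.0000 4.0000]
K = S⁻¹·BᵀPA = [-1.1111 0.8889; 0.8889 -0.1111]
A−BK = [-1.3333 0.6667; 1.7778 -1.2222]
AᵀP(A−BK) = [27.1111 -16.8889; -16.8889 11.1111]
P' = Q + AᵀP(A−BK) = [40.1111 -17.8889; -17.8889 11.3611]
tr(P') = 51.4722


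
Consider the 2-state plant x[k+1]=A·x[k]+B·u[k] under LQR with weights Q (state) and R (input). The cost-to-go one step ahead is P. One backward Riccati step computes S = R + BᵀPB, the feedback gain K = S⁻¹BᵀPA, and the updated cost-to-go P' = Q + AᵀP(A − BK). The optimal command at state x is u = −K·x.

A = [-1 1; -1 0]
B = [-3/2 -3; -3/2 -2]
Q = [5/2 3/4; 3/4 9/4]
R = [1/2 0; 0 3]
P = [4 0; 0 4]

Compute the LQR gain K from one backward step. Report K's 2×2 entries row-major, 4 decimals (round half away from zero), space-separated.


BᵀP = [-6.0000 -6.0000; -12.0000 -8.0000]
S = R + BᵀPB = [1/2 0; 0 3] + [18.0000 30.0000; 30.0000 52.0000] = [18.5000 30.0000; 30.0000 55.0000]
BᵀPA = [12.0000 -6.0000; 20.0000 -12.0000]
K = S⁻¹·BᵀPA = [0.5106 0.2553; 0.0851 -0.3574]
A−BK = [0.0213 0.3106; -0.0638 -0.3319]
AᵀP(A−BK) = [0.1702 0.0851; 0.0851 1.2426]
P' = Q + AᵀP(A−BK) = [2.6702 0.8351; 0.8351 3.4926]
tr(P') = 6.1628

0.5106 0.2553 0.0851 -0.3574


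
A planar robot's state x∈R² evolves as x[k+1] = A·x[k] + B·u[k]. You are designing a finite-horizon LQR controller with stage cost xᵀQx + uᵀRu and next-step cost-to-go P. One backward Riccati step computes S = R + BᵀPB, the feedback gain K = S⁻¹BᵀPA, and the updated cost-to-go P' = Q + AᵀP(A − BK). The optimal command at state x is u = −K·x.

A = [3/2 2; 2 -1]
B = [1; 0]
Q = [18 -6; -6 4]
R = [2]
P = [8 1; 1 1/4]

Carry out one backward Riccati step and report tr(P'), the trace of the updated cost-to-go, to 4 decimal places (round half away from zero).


BᵀP = [8.0000 1.0000]
S = R + BᵀPB = [2] + [8.0000] = [10.0000]
BᵀPA = [14.0000 15.0000]
K = S⁻¹·BᵀPA = [1.4000 1.5000]
A−BK = [0.1000 0.5000; 2.0000 -1.0000]
AᵀP(A−BK) = [5.4000 5.0000; 5.0000 5.7500]
P' = Q + AᵀP(A−BK) = [23.4000 -1.0000; -1.0000 9.7500]
tr(P') = 33.1500

33.1500


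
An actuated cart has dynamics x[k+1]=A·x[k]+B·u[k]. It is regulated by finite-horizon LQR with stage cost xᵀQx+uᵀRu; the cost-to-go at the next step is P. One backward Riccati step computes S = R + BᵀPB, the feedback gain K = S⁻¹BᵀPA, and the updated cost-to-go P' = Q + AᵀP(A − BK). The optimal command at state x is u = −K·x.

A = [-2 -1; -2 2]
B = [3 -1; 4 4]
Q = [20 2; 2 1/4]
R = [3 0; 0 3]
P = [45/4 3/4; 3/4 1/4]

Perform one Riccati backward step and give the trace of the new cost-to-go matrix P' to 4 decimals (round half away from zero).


BᵀP = [36.7500 3.2500; -8.2500 0.2500]
S = R + BᵀPB = [3 0; 0 3] + [123.2500 -23.7500; -23.7500 9.2500] = [126.2500 -23.7500; -23.7500 12.2500]
BᵀPA = [-80.0000 -30.2500; 16.0000 8.7500]
K = S⁻¹·BᵀPA = [-0.6107 -0.1656; 0.1221 0.3931]
A−BK = [-0.0458 -0.1099; -0.0458 1.0901]
AᵀP(A−BK) = [1.1908 0.4580; 0.4580 0.7992]
P' = Q + AᵀP(A−BK) = [21.1908 2.4580; 2.4580 1.0492]
tr(P') = 22.2401

22.2401


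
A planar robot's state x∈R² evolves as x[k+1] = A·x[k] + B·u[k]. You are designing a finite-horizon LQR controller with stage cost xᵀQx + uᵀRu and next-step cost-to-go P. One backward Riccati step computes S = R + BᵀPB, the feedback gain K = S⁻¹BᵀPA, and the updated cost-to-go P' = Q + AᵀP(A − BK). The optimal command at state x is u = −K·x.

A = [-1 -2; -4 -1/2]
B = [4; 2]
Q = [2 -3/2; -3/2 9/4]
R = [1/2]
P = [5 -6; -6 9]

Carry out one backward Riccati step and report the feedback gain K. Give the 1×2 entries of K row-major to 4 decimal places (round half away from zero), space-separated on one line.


BᵀP = [8.0000 -6.0000]
S = R + BᵀPB = [1/2] + [20.0000] = [20.5000]
BᵀPA = [16.0000 -13.0000]
K = S⁻¹·BᵀPA = [0.7805 -0.6341]
A−BK = [-4.1220 0.5366; -5.5610 0.7683]
AᵀP(A−BK) = [88.5122 -12.8537; -12.8537 2.0061]
P' = Q + AᵀP(A−BK) = [90.5122 -14.3537; -14.3537 4.2561]
tr(P') = 94.7683

0.7805 -0.6341


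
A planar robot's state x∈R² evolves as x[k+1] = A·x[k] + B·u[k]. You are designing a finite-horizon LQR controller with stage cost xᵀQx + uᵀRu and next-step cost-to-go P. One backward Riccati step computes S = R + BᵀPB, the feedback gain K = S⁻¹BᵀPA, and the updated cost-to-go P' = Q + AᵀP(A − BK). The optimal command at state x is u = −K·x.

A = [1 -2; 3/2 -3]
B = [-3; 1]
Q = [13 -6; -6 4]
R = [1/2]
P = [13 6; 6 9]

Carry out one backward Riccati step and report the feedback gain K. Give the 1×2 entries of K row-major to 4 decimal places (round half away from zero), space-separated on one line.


-0.5138 1.0276

BᵀP = [-33.0000 -9.0000]
S = R + BᵀPB = [1/2] + [90.0000] = [90.5000]
BᵀPA = [-46.5000 93.0000]
K = S⁻¹·BᵀPA = [-0.5138 1.0276]
A−BK = [-0.5414 1.0829; 2.0138 -4.0276]
AᵀP(A−BK) = [27.3577 -54.7155; -54.7155 109.4309]
P' = Q + AᵀP(A−BK) = [40.3577 -60.7155; -60.7155 113.4309]
tr(P') = 153.7887


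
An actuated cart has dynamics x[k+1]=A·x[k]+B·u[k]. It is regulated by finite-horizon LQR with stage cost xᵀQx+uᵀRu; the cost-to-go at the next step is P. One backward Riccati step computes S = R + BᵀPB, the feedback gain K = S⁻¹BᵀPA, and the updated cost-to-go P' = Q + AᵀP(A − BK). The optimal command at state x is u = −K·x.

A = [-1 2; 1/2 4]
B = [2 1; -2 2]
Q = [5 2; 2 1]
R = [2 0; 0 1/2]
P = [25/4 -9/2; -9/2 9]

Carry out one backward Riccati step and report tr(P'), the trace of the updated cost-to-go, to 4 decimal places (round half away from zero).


BᵀP = [21.5000 -27.0000; -2.7500 13.5000]
S = R + BᵀPB = [2 0; 0 1/2] + [97.0000 -32.5000; -32.5000 24.2500] = [99.0000 -32.5000; -32.5000 24.7500]
BᵀPA = [-35.0000 -65.0000; 9.5000 48.5000]
K = S⁻¹·BᵀPA = [-0.3999 -0.0233; -0.1413 1.9290]
A−BK = [-0.0588 0.1176; -0.0172 0.0954]
AᵀP(A−BK) = [0.3451 -0.1413; -0.1413 1.9290]
P' = Q + AᵀP(A−BK) = [5.3451 1.8587; 1.8587 2.9290]
tr(P') = 8.2740

8.2740


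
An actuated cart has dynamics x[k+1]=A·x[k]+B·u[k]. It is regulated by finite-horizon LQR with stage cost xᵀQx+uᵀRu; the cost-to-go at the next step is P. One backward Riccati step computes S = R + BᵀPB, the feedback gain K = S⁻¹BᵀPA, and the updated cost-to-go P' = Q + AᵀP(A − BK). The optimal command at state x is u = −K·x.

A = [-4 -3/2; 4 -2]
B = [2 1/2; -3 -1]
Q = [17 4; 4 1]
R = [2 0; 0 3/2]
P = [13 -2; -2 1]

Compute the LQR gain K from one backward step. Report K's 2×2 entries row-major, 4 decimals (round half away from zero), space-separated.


-1.6730 -0.4286 -0.4544 0.1429

BᵀP = [32.0000 -7.0000; 8.5000 -2.0000]
S = R + BᵀPB = [2 0; 0 3/2] + [85.0000 23.0000; 23.0000 6.2500] = [87.0000 23.0000; 23.0000 7.7500]
BᵀPA = [-156.0000 -34.0000; -42.0000 -8.7500]
K = S⁻¹·BᵀPA = [-1.6730 -0.4286; -0.4544 0.1429]
A−BK = [-0.4269 -0.7143; -1.4733 -3.1429]
AᵀP(A−BK) = [7.9312 5.1429; 5.1429 7.9286]
P' = Q + AᵀP(A−BK) = [24.9312 9.1429; 9.1429 8.9286]
tr(P') = 33.8597


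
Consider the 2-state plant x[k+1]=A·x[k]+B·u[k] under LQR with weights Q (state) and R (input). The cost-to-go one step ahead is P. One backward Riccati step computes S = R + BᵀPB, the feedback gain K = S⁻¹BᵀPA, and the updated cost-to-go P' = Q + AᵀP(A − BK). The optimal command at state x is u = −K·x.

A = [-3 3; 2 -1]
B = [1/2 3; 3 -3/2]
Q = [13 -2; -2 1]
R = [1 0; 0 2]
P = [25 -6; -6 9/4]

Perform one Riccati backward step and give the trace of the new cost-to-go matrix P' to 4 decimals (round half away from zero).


BᵀP = [-5.5000 3.7500; 84.0000 -21.3750]
S = R + BᵀPB = [1 0; 0 2] + [8.5000 -22.1250; -22.1250 284.0625] = [9.5000 -22.1250; -22.1250 286.0625]
BᵀPA = [24.0000 -20.2500; -294.7500 273.3750]
K = S⁻¹·BᵀPA = [0.1545 0.1147; -1.0184 0.9645]
A−BK = [-0.0220 0.0491; 0.0090 0.1026]
AᵀP(A−BK) = [2.1128 -1.9609; -1.9609 1.8972]
P' = Q + AᵀP(A−BK) = [15.1128 -3.9609; -3.9609 2.8972]
tr(P') = 18.0101

18.0101
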